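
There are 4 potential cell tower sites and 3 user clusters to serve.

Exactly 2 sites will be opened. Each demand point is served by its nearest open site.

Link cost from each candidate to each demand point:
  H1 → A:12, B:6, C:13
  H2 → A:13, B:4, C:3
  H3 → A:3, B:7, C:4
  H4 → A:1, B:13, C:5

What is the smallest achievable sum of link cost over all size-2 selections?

Open {H2, H4}.
  A→H4 1, B→H2 4, C→H2 3  ⇒ total 8.
Compare {H2, H3}: total 10.
Compare {H1, H4}: total 12.
No size-2 selection does better; minimum is 8.

8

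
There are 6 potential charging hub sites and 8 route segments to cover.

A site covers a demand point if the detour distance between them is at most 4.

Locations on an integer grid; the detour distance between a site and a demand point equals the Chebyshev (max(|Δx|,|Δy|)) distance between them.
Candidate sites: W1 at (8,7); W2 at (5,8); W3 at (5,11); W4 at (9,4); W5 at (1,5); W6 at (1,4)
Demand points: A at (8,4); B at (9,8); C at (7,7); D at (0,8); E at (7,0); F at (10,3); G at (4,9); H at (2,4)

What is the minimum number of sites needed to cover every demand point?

Coverage sets (demand points within 4 of each site):
  W1: {A, B, C, F, G}
  W2: {A, B, C, G, H}
  W3: {B, C, G}
  W4: {A, B, C, E, F}
  W5: {D, G, H}
  W6: {D, H}
No single site covers all 8 demand points.
But {W4, W5} covers everything, so the minimum is 2.

2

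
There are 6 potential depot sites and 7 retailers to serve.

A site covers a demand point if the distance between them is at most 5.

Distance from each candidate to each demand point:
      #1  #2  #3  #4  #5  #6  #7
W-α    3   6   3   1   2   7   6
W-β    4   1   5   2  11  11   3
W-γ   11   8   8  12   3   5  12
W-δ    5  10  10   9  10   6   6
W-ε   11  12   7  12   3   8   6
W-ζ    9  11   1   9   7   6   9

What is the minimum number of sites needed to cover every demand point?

Coverage sets (demand points within 5 of each site):
  W-α: {#1, #3, #4, #5}
  W-β: {#1, #2, #3, #4, #7}
  W-γ: {#5, #6}
  W-δ: {#1}
  W-ε: {#5}
  W-ζ: {#3}
No single site covers all 7 demand points.
But {W-β, W-γ} covers everything, so the minimum is 2.

2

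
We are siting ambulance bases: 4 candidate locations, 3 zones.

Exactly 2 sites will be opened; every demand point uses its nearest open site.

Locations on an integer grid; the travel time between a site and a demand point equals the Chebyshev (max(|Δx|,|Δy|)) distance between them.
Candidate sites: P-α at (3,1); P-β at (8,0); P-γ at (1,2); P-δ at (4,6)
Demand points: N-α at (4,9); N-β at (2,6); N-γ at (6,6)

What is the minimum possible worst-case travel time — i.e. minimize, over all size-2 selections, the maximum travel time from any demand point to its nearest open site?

3

Open {P-α, P-δ}.
  Farthest demand point is N-α at travel time 3 (to P-δ); all others are ≤ 3.
With {P-β, P-δ} the worst case is 3.
With {P-γ, P-δ} the worst case is 3.
No size-2 selection achieves below 3.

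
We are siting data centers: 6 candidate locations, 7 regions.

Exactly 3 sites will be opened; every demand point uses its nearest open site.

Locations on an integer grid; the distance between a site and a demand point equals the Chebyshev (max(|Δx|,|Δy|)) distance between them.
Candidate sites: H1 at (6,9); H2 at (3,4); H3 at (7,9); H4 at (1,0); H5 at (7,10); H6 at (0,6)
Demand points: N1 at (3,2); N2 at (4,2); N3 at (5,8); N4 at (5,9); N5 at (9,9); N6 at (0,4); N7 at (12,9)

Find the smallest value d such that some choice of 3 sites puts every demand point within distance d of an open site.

Open {H1, H2, H3}.
  Farthest demand point is N7 at distance 5 (to H3); all others are ≤ 5.
With {H1, H2, H5} the worst case is 5.
With {H1, H3, H4} the worst case is 5.
No size-3 selection achieves below 5.

5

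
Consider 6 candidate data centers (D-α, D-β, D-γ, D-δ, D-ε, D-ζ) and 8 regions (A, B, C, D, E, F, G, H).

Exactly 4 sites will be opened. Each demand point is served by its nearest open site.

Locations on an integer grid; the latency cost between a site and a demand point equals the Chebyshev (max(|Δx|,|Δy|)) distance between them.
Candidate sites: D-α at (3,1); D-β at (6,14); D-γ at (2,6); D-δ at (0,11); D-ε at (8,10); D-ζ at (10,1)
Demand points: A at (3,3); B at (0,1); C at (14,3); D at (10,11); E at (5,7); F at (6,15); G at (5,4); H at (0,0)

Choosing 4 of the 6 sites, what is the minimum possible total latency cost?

21

Open {D-α, D-β, D-ε, D-ζ}.
  A→D-α 2, B→D-α 3, C→D-ζ 4, D→D-ε 2, E→D-ε 3, F→D-β 1, G→D-α 3, H→D-α 3  ⇒ total 21.
Compare {D-α, D-β, D-γ, D-ζ}: total 23.
Compare {D-α, D-β, D-γ, D-ε}: total 24.
No size-4 selection does better; minimum is 21.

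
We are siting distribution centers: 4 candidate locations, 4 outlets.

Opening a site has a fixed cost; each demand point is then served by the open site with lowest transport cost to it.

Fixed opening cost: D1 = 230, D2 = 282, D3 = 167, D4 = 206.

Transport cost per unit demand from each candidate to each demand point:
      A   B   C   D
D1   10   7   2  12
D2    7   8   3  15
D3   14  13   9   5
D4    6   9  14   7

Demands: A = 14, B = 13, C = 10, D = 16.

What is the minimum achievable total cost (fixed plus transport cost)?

659

Open {D4}: assign each demand point to its cheapest open site.
  A→D4 14×6=84, B→D4 13×9=117, C→D4 10×14=140, D→D4 16×7=112
  transport cost 453, fixed 206 → total 659.
Compare {D1}: transport cost 443 + fixed 230 = 673.
Compare {D3}: transport cost 535 + fixed 167 = 702.
Compare {D1, D3}: transport cost 331 + fixed 397 = 728.
All other subsets cost ≥ 673. Minimum total cost: 659.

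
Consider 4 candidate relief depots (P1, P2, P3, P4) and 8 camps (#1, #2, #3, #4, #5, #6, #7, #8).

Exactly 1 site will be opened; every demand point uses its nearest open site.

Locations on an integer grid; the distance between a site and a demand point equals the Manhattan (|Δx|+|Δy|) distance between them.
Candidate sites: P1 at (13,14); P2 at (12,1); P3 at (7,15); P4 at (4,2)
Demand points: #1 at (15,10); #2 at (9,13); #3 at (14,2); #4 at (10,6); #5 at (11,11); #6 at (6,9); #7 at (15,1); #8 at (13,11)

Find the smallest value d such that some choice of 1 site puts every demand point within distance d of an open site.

15

Open {P1}.
  Farthest demand point is #7 at distance 15 (to P1); all others are ≤ 15.
With {P2} the worst case is 15.
With {P4} the worst case is 19.
No size-1 selection achieves below 15.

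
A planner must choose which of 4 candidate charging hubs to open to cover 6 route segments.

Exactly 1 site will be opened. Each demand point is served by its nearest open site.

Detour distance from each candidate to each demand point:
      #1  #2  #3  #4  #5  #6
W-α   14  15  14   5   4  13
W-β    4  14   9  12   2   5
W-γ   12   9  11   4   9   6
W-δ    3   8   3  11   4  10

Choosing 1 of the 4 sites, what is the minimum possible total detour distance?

Open {W-δ}.
  #1→W-δ 3, #2→W-δ 8, #3→W-δ 3, #4→W-δ 11, #5→W-δ 4, #6→W-δ 10  ⇒ total 39.
Compare {W-β}: total 46.
Compare {W-γ}: total 51.
No size-1 selection does better; minimum is 39.

39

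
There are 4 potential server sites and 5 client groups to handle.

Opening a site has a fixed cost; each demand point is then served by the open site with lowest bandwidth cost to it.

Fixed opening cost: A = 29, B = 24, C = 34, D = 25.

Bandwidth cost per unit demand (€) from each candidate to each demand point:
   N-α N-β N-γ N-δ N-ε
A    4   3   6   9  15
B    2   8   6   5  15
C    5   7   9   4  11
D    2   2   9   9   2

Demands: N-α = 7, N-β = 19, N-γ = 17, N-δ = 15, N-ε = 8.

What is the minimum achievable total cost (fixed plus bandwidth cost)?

Open {B, D}: assign each demand point to its cheapest open site.
  N-α→B 7×2=14, N-β→D 19×2=38, N-γ→B 17×6=102, N-δ→B 15×5=75, N-ε→D 8×2=16
  bandwidth cost 245, fixed 49 → total 294.
Compare {B, C, D}: bandwidth cost 230 + fixed 83 = 313.
Compare {A, C, D}: bandwidth cost 230 + fixed 88 = 318.
Compare {A, B, D}: bandwidth cost 245 + fixed 78 = 323.
All other subsets cost ≥ 313. Minimum total cost: 294.

294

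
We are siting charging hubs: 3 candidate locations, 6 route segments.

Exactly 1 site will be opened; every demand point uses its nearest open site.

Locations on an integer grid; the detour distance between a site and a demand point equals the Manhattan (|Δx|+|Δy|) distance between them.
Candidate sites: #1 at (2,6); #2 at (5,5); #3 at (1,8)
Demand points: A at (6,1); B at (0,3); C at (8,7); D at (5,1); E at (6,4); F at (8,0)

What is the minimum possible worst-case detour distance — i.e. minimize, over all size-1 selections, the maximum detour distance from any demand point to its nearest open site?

Open {#2}.
  Farthest demand point is F at detour distance 8 (to #2); all others are ≤ 8.
With {#1} the worst case is 12.
With {#3} the worst case is 15.
No size-1 selection achieves below 8.

8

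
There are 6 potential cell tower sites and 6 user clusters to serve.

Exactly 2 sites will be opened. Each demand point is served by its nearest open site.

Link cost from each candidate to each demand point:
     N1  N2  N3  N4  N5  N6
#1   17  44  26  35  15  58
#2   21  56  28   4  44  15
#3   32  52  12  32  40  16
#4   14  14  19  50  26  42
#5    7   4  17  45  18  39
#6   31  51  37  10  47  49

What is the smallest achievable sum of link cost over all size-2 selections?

Open {#2, #5}.
  N1→#5 7, N2→#5 4, N3→#5 17, N4→#2 4, N5→#5 18, N6→#2 15  ⇒ total 65.
Compare {#3, #5}: total 89.
Compare {#2, #4}: total 92.
No size-2 selection does better; minimum is 65.

65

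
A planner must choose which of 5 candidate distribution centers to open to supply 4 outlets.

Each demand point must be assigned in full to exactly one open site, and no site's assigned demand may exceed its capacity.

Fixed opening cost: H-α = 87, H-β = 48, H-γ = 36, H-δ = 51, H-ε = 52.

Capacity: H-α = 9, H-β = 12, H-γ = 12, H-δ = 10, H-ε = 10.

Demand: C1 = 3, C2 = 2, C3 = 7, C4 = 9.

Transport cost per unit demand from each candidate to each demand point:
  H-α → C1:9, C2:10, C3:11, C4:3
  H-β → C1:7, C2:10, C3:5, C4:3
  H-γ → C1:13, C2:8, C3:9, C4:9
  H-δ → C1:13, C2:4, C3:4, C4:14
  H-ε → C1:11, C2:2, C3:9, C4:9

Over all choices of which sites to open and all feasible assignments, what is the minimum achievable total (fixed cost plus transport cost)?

183

Open {H-β, H-δ}; cheapest assignment that respects the capacities:
  H-β (cap 12, load 12): C1, C4 — cost 3×7 + 9×3 = 48
  H-δ (cap 10, load 9): C2, C3 — cost 2×4 + 7×4 = 36
  Shipping 84, fixed 99 → total 183.
  Any other capacity-feasible assignment to {H-β, H-δ} ships for at least 84.
Compare {H-β, H-γ}: its best feasible assignment gives total 211.
Compare {H-β, H-ε}: its best feasible assignment gives total 215.
Every other set of open sites that can feasibly serve all demand totals ≥ 211 even under its best assignment. Minimum: 183.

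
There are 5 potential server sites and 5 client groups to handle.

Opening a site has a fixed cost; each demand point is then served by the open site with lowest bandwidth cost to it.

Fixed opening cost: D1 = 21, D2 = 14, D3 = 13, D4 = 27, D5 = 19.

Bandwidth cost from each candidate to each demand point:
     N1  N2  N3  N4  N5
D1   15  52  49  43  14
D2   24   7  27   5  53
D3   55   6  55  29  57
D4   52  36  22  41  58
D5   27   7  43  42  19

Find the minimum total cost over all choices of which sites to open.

103

Open {D1, D2}: assign each demand point to its cheapest open site.
  N1→D1 15, N2→D2 7, N3→D2 27, N4→D2 5, N5→D1 14
  bandwidth cost 68, fixed 35 → total 103.
Compare {D2, D5}: bandwidth cost 82 + fixed 33 = 115.
Compare {D1, D2, D3}: bandwidth cost 67 + fixed 48 = 115.
Compare {D1, D2, D5}: bandwidth cost 68 + fixed 54 = 122.
All other subsets cost ≥ 115. Minimum total cost: 103.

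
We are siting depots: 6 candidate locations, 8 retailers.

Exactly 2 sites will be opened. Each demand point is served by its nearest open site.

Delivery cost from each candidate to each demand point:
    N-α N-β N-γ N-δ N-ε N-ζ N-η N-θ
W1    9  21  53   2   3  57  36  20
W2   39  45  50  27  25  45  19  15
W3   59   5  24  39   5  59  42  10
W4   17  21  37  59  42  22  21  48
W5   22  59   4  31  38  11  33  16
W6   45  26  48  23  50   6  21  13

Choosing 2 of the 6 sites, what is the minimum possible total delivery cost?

Open {W1, W5}.
  N-α→W1 9, N-β→W1 21, N-γ→W5 4, N-δ→W1 2, N-ε→W1 3, N-ζ→W5 11, N-η→W5 33, N-θ→W5 16  ⇒ total 99.
Compare {W3, W5}: total 121.
Compare {W1, W6}: total 123.
No size-2 selection does better; minimum is 99.

99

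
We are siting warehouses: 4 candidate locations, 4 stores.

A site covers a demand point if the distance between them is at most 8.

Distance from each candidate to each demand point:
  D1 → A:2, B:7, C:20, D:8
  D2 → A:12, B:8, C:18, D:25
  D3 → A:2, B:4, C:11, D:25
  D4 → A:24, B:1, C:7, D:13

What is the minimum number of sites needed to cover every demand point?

Coverage sets (demand points within 8 of each site):
  D1: {A, B, D}
  D2: {B}
  D3: {A, B}
  D4: {B, C}
No single site covers all 4 demand points.
But {D1, D4} covers everything, so the minimum is 2.

2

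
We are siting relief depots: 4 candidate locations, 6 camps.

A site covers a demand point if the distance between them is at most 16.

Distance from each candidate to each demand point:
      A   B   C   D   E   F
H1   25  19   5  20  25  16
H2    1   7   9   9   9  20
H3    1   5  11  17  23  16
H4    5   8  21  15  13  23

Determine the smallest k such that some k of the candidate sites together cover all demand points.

Coverage sets (demand points within 16 of each site):
  H1: {C, F}
  H2: {A, B, C, D, E}
  H3: {A, B, C, F}
  H4: {A, B, D, E}
No single site covers all 6 demand points.
But {H1, H2} covers everything, so the minimum is 2.

2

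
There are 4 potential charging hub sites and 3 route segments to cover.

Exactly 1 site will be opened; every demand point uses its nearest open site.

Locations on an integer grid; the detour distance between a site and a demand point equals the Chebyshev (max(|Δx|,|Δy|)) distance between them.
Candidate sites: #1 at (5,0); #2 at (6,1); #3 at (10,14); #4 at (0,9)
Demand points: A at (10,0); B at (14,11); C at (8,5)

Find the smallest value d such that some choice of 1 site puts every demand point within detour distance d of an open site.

Open {#2}.
  Farthest demand point is B at detour distance 10 (to #2); all others are ≤ 10.
With {#1} the worst case is 11.
With {#3} the worst case is 14.
No size-1 selection achieves below 10.

10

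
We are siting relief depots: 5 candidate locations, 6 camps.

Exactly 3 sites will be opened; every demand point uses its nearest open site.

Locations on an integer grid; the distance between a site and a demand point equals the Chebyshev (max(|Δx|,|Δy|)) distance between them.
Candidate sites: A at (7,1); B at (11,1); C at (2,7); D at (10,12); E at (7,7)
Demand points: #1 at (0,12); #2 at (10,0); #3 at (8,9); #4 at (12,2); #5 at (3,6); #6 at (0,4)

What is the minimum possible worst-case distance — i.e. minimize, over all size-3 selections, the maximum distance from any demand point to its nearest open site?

Open {A, C, D}.
  Farthest demand point is #1 at distance 5 (to C); all others are ≤ 5.
With {A, C, E} the worst case is 5.
With {B, C, D} the worst case is 5.
No size-3 selection achieves below 5.

5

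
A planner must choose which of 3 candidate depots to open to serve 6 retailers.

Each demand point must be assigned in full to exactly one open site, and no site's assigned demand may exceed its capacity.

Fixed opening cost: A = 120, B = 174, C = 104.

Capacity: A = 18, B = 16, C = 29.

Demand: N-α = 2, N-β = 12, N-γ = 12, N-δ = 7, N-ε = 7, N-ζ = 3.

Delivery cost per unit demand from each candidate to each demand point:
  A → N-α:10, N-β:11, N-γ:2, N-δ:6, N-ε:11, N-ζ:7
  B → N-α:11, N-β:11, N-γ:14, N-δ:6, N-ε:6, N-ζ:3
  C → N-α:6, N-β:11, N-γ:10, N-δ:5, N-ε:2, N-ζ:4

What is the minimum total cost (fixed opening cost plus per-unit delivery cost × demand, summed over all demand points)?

Open {A, C}; cheapest assignment that respects the capacities:
  A (cap 18, load 14): N-α, N-γ — cost 2×10 + 12×2 = 44
  C (cap 29, load 29): N-β, N-δ, N-ε, N-ζ — cost 12×11 + 7×5 + 7×2 + 3×4 = 193
  Shipping 237, fixed 224 → total 461.
  Any other capacity-feasible assignment to {A, C} ships for at least 237.
Compare {B, C}: its best feasible assignment gives total 600.
Compare {A, B, C}: its best feasible assignment gives total 624.
Every other set of open sites that can feasibly serve all demand totals ≥ 600 even under its best assignment. Minimum: 461.

461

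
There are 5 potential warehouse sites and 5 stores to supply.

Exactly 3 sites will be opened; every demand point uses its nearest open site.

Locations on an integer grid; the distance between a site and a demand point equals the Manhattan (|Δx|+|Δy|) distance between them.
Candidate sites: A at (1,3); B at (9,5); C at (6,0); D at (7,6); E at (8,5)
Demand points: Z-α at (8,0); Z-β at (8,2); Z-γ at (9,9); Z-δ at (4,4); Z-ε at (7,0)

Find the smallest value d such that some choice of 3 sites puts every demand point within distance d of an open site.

Open {A, B, C}.
  Farthest demand point is Z-β at distance 4 (to B); all others are ≤ 4.
With {A, C, D} the worst case is 5.
With {A, C, E} the worst case is 5.
No size-3 selection achieves below 4.

4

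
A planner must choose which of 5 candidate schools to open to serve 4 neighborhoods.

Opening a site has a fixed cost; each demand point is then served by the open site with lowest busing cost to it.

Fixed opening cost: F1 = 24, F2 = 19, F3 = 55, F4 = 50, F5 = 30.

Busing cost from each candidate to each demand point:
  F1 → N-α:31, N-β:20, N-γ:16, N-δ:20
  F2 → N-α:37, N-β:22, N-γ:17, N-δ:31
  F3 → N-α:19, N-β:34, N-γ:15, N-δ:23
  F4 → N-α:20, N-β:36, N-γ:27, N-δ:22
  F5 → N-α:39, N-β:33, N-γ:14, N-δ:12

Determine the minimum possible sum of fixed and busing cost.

Open {F1}: assign each demand point to its cheapest open site.
  N-α→F1 31, N-β→F1 20, N-γ→F1 16, N-δ→F1 20
  busing cost 87, fixed 24 → total 111.
Compare {F2}: busing cost 107 + fixed 19 = 126.
Compare {F5}: busing cost 98 + fixed 30 = 128.
Compare {F1, F2}: busing cost 87 + fixed 43 = 130.
All other subsets cost ≥ 126. Minimum total cost: 111.

111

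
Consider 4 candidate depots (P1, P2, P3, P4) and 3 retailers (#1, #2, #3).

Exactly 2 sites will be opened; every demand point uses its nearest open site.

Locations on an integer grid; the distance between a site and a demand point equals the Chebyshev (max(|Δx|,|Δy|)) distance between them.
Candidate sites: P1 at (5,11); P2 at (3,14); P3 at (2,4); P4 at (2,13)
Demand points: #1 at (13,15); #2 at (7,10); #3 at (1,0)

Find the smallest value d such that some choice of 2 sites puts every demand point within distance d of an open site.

Open {P1, P3}.
  Farthest demand point is #1 at distance 8 (to P1); all others are ≤ 8.
With {P2, P3} the worst case is 10.
With {P1, P2} the worst case is 11.
No size-2 selection achieves below 8.

8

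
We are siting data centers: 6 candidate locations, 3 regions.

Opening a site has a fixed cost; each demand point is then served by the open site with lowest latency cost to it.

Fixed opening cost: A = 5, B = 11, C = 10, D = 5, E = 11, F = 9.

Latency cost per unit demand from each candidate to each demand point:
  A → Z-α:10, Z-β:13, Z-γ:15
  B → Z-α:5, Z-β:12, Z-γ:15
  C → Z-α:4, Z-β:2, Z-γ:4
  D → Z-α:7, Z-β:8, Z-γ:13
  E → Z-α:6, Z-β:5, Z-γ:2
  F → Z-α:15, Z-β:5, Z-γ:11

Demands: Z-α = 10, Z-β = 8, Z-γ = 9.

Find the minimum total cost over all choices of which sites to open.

95

Open {C, E}: assign each demand point to its cheapest open site.
  Z-α→C 10×4=40, Z-β→C 8×2=16, Z-γ→E 9×2=18
  latency cost 74, fixed 21 → total 95.
Compare {A, C, E}: latency cost 74 + fixed 26 = 100.
Compare {C, D, E}: latency cost 74 + fixed 26 = 100.
Compare {C}: latency cost 92 + fixed 10 = 102.
All other subsets cost ≥ 100. Minimum total cost: 95.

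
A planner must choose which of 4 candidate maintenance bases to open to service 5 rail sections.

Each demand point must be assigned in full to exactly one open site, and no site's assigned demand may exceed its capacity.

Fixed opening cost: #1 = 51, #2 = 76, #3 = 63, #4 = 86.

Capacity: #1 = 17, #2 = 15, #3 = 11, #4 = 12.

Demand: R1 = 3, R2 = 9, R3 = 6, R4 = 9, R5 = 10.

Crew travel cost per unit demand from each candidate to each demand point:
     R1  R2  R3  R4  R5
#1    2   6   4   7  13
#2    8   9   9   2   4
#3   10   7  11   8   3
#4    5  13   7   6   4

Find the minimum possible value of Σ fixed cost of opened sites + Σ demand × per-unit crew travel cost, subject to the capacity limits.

340

Open {#1, #2, #3}; cheapest assignment that respects the capacities:
  #1 (cap 17, load 15): R2, R3 — cost 9×6 + 6×4 = 78
  #2 (cap 15, load 12): R1, R4 — cost 3×8 + 9×2 = 42
  #3 (cap 11, load 10): R5 — cost 10×3 = 30
  Shipping 150, fixed 190 → total 340.
  Any other capacity-feasible assignment to {#1, #2, #3} ships for at least 150.
Compare {#1, #2, #4}: its best feasible assignment gives total 373.
Compare {#1, #3, #4}: its best feasible assignment gives total 377.
Every other set of open sites that can feasibly serve all demand totals ≥ 373 even under its best assignment. Minimum: 340.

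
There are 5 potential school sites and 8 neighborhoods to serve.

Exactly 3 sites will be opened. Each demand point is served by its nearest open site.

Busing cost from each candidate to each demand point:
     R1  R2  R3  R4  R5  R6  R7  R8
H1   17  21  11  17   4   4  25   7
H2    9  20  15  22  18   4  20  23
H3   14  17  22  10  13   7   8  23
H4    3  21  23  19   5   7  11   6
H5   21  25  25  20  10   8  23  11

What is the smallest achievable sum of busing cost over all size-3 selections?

63

Open {H1, H3, H4}.
  R1→H4 3, R2→H3 17, R3→H1 11, R4→H3 10, R5→H1 4, R6→H1 4, R7→H3 8, R8→H4 6  ⇒ total 63.
Compare {H2, H3, H4}: total 68.
Compare {H1, H2, H3}: total 70.
No size-3 selection does better; minimum is 63.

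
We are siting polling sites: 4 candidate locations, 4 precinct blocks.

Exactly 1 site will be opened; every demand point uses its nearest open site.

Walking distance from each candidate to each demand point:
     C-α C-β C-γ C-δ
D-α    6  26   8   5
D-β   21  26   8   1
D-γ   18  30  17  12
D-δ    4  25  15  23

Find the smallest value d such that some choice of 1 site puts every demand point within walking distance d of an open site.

Open {D-δ}.
  Farthest demand point is C-β at walking distance 25 (to D-δ); all others are ≤ 25.
With {D-α} the worst case is 26.
With {D-β} the worst case is 26.
No size-1 selection achieves below 25.

25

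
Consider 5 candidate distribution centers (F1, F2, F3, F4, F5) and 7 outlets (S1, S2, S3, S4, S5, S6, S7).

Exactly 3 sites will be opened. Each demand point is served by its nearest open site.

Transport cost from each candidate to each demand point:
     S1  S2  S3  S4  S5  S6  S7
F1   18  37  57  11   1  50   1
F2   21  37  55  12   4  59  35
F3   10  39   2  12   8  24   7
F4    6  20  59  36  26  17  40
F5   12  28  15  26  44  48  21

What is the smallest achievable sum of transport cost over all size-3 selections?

58

Open {F1, F3, F4}.
  S1→F4 6, S2→F4 20, S3→F3 2, S4→F1 11, S5→F1 1, S6→F4 17, S7→F1 1  ⇒ total 58.
Compare {F2, F3, F4}: total 68.
Compare {F1, F4, F5}: total 71.
No size-3 selection does better; minimum is 58.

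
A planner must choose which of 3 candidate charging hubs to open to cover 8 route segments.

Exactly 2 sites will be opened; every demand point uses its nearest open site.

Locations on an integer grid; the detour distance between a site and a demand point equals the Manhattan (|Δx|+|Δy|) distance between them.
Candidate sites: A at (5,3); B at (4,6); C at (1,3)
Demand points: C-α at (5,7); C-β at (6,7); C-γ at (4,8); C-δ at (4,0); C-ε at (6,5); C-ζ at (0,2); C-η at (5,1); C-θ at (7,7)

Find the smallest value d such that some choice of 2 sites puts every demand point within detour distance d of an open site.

Open {A, B}.
  Farthest demand point is C-ζ at detour distance 6 (to A); all others are ≤ 6.
With {A, C} the worst case is 6.
With {B, C} the worst case is 6.
No size-2 selection achieves below 6.

6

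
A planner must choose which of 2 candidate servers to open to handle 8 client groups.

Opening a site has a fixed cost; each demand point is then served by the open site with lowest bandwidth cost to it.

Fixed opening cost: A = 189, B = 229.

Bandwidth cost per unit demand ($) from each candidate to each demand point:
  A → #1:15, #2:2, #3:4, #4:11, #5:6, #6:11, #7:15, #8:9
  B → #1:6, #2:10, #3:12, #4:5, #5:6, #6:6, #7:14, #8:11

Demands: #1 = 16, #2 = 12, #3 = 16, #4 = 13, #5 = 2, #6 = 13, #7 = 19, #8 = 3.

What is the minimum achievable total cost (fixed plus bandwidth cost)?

Open {A, B}: assign each demand point to its cheapest open site.
  #1→B 16×6=96, #2→A 12×2=24, #3→A 16×4=64, #4→B 13×5=65, #5→A 2×6=12, #6→B 13×6=78, #7→B 19×14=266, #8→A 3×9=27
  bandwidth cost 632, fixed 418 → total 1050.
Compare {B}: bandwidth cost 862 + fixed 229 = 1091.
Compare {A}: bandwidth cost 938 + fixed 189 = 1127.

1050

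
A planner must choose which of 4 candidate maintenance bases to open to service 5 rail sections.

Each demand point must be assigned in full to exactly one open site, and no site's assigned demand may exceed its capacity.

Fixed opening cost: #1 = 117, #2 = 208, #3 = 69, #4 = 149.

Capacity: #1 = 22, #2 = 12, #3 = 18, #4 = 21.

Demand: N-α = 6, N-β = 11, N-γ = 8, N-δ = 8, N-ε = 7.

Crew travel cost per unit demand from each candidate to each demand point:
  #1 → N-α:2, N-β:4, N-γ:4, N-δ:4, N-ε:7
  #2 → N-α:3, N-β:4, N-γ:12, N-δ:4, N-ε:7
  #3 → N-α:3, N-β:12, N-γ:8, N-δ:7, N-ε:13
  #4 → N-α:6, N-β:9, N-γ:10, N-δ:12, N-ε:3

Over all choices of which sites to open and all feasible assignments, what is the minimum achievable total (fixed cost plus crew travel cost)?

462

Open {#1, #4}; cheapest assignment that respects the capacities:
  #1 (cap 22, load 22): N-α, N-γ, N-δ — cost 6×2 + 8×4 + 8×4 = 76
  #4 (cap 21, load 18): N-β, N-ε — cost 11×9 + 7×3 = 120
  Shipping 196, fixed 266 → total 462.
  Any other capacity-feasible assignment to {#1, #4} ships for at least 196.
Compare {#1, #3}: its best feasible assignment gives total 485.
Compare {#1, #3, #4}: its best feasible assignment gives total 506.
Every other set of open sites that can feasibly serve all demand totals ≥ 485 even under its best assignment. Minimum: 462.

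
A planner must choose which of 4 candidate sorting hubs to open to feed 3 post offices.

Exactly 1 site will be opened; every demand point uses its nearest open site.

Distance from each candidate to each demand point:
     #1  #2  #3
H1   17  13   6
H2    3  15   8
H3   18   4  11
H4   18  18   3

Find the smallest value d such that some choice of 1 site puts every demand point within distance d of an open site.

15

Open {H2}.
  Farthest demand point is #2 at distance 15 (to H2); all others are ≤ 15.
With {H1} the worst case is 17.
With {H3} the worst case is 18.
No size-1 selection achieves below 15.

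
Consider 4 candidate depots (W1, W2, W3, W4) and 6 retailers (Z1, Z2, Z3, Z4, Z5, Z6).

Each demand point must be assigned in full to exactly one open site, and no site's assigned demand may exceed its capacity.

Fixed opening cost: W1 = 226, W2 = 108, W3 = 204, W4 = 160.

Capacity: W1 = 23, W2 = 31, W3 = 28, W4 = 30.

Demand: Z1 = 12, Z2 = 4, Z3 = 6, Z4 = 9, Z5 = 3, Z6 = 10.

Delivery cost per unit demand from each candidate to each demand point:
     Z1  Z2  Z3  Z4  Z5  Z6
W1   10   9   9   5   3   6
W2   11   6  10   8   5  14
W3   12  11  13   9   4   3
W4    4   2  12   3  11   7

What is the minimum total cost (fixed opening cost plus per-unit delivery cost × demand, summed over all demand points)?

541

Open {W2, W4}; cheapest assignment that respects the capacities:
  W2 (cap 31, load 18): Z3, Z4, Z5 — cost 6×10 + 9×8 + 3×5 = 147
  W4 (cap 30, load 26): Z1, Z2, Z6 — cost 12×4 + 4×2 + 10×7 = 126
  Shipping 273, fixed 268 → total 541.
  Any other capacity-feasible assignment to {W2, W4} ships for at least 273.
Compare {W3, W4}: its best feasible assignment gives total 567.
Compare {W1, W4}: its best feasible assignment gives total 592.
Every other set of open sites that can feasibly serve all demand totals ≥ 567 even under its best assignment. Minimum: 541.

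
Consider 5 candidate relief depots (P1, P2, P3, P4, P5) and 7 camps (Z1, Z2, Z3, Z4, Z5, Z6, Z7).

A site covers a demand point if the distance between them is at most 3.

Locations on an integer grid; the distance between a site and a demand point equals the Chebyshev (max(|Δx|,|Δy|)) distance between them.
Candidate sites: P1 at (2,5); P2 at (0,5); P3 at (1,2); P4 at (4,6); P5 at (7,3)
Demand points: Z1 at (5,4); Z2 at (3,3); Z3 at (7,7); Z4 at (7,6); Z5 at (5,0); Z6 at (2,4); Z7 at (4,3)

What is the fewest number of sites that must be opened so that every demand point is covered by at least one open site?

2

Coverage sets (demand points within 3 of each site):
  P1: {Z1, Z2, Z6, Z7}
  P2: {Z2, Z6}
  P3: {Z2, Z6, Z7}
  P4: {Z1, Z2, Z3, Z4, Z6, Z7}
  P5: {Z1, Z4, Z5, Z7}
No single site covers all 7 demand points.
But {P4, P5} covers everything, so the minimum is 2.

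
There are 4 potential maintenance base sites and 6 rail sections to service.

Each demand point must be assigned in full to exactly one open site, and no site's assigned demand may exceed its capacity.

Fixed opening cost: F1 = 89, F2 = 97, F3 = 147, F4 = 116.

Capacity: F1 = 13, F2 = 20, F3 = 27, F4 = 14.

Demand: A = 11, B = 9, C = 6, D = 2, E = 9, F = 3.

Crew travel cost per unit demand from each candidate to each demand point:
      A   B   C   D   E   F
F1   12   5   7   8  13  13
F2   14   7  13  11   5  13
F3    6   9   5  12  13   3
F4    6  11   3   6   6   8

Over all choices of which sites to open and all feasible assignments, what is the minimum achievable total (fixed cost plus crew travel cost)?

479

Open {F2, F3}; cheapest assignment that respects the capacities:
  F2 (cap 20, load 20): B, D, E — cost 9×7 + 2×11 + 9×5 = 130
  F3 (cap 27, load 20): A, C, F — cost 11×6 + 6×5 + 3×3 = 105
  Shipping 235, fixed 244 → total 479.
  Any other capacity-feasible assignment to {F2, F3} ships for at least 235.
Compare {F3, F4}: its best feasible assignment gives total 530.
Compare {F1, F2, F3}: its best feasible assignment gives total 544.
Every other set of open sites that can feasibly serve all demand totals ≥ 530 even under its best assignment. Minimum: 479.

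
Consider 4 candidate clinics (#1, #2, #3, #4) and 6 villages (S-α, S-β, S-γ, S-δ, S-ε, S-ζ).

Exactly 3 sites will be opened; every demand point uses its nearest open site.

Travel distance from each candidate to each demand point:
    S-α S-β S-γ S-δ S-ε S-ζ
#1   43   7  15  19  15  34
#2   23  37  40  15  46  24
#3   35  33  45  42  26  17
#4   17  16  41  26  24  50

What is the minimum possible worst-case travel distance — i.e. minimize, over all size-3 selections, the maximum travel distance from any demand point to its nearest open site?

Open {#1, #3, #4}.
  Farthest demand point is S-δ at travel distance 19 (to #1); all others are ≤ 19.
With {#1, #2, #3} the worst case is 23.
With {#1, #2, #4} the worst case is 24.
No size-3 selection achieves below 19.

19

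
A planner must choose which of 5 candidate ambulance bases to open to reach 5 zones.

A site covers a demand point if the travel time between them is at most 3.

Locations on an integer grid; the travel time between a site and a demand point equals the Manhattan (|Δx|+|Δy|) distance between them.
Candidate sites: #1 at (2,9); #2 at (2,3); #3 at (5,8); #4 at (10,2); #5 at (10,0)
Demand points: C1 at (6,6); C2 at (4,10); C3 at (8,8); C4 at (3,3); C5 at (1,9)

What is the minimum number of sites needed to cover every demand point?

3

Coverage sets (demand points within 3 of each site):
  #1: {C2, C5}
  #2: {C4}
  #3: {C1, C2, C3}
  #4: {}
  #5: {}
No 2 sites suffice: every size-2 union leaves at least one demand point uncovered.
But {#1, #2, #3} covers everything, so the minimum is 3.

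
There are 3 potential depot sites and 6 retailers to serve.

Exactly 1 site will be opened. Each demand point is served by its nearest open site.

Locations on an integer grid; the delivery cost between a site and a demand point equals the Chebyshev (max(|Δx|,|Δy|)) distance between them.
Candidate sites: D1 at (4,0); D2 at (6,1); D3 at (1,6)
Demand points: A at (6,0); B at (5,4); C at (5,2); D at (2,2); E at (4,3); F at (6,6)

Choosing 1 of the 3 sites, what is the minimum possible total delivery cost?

16

Open {D2}.
  A→D2 1, B→D2 3, C→D2 1, D→D2 4, E→D2 2, F→D2 5  ⇒ total 16.
Compare {D1}: total 19.
Compare {D3}: total 26.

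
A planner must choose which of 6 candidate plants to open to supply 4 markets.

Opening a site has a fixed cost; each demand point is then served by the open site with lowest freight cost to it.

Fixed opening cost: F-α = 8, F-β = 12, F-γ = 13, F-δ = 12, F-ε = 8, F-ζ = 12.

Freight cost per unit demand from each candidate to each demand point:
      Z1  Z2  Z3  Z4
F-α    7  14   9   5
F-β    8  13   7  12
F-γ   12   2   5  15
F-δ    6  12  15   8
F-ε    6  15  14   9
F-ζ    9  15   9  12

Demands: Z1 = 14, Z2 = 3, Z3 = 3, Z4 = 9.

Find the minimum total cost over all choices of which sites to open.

179

Open {F-α, F-γ, F-ε}: assign each demand point to its cheapest open site.
  Z1→F-ε 14×6=84, Z2→F-γ 3×2=6, Z3→F-γ 3×5=15, Z4→F-α 9×5=45
  freight cost 150, fixed 29 → total 179.
Compare {F-α, F-γ, F-δ}: freight cost 150 + fixed 33 = 183.
Compare {F-α, F-γ}: freight cost 164 + fixed 21 = 185.
Compare {F-α, F-β, F-γ, F-ε}: freight cost 150 + fixed 41 = 191.
All other subsets cost ≥ 183. Minimum total cost: 179.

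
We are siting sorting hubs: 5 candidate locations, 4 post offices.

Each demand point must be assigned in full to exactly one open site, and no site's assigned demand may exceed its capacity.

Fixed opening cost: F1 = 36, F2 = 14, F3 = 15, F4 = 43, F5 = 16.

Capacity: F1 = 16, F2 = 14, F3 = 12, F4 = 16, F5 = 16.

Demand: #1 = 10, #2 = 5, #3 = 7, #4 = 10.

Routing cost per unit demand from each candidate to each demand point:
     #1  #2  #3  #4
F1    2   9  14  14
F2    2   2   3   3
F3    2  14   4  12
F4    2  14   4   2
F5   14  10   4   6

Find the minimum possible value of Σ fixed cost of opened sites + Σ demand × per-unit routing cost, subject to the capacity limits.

143

Open {F2, F3, F4}; cheapest assignment that respects the capacities:
  F2 (cap 14, load 12): #2, #3 — cost 5×2 + 7×3 = 31
  F3 (cap 12, load 10): #1 — cost 10×2 = 20
  F4 (cap 16, load 10): #4 — cost 10×2 = 20
  Shipping 71, fixed 72 → total 143.
  Any other capacity-feasible assignment to {F2, F3, F4} ships for at least 71.
Compare {F2, F3, F5}: its best feasible assignment gives total 156.
Compare {F2, F3, F4, F5}: its best feasible assignment gives total 159.
Every other set of open sites that can feasibly serve all demand totals ≥ 156 even under its best assignment. Minimum: 143.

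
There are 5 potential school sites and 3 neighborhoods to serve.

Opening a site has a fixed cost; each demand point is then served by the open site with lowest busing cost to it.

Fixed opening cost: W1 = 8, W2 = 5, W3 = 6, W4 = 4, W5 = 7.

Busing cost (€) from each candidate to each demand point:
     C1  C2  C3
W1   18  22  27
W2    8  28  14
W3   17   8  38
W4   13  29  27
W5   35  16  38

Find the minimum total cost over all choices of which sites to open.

41

Open {W2, W3}: assign each demand point to its cheapest open site.
  C1→W2 8, C2→W3 8, C3→W2 14
  busing cost 30, fixed 11 → total 41.
Compare {W2, W3, W4}: busing cost 30 + fixed 15 = 45.
Compare {W2, W3, W5}: busing cost 30 + fixed 18 = 48.
Compare {W1, W2, W3}: busing cost 30 + fixed 19 = 49.
All other subsets cost ≥ 45. Minimum total cost: 41.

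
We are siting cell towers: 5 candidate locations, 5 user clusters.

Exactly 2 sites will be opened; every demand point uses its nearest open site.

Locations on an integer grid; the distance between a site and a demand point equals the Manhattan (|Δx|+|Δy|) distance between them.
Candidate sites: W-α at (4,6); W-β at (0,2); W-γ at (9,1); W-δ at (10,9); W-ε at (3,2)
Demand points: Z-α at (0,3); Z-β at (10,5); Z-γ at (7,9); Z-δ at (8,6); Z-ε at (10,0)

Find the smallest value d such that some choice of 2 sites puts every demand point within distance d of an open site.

Open {W-α, W-γ}.
  Farthest demand point is Z-α at distance 7 (to W-α); all others are ≤ 7.
With {W-α, W-δ} the worst case is 9.
With {W-α, W-ε} the worst case is 9.
No size-2 selection achieves below 7.

7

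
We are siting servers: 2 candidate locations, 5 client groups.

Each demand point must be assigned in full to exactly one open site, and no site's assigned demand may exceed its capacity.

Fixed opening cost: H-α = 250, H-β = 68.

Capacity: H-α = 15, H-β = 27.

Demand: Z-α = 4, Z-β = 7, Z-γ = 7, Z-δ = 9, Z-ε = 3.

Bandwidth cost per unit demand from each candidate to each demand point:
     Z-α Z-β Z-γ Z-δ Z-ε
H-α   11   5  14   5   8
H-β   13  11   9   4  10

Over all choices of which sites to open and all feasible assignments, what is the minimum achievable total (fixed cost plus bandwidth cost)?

Open {H-α, H-β}; cheapest assignment that respects the capacities:
  H-α (cap 15, load 14): Z-α, Z-β, Z-ε — cost 4×11 + 7×5 + 3×8 = 103
  H-β (cap 27, load 16): Z-γ, Z-δ — cost 7×9 + 9×4 = 99
  Shipping 202, fixed 318 → total 520.
  Any other capacity-feasible assignment to {H-α, H-β} ships for at least 202.
Total demand is 30 and no other set of sites has combined capacity ≥ 30, so {H-α, H-β} is the only feasible choice of open sites. Minimum: 520.

520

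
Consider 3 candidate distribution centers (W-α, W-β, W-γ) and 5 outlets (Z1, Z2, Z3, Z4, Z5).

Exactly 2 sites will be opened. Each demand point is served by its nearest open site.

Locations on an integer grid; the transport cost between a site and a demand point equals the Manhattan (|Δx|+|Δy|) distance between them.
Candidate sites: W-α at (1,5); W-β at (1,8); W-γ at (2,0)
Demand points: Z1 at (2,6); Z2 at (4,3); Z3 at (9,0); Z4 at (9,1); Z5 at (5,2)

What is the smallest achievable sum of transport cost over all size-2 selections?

Open {W-α, W-γ}.
  Z1→W-α 2, Z2→W-α 5, Z3→W-γ 7, Z4→W-γ 8, Z5→W-γ 5  ⇒ total 27.
Compare {W-β, W-γ}: total 28.
Compare {W-α, W-β}: total 39.

27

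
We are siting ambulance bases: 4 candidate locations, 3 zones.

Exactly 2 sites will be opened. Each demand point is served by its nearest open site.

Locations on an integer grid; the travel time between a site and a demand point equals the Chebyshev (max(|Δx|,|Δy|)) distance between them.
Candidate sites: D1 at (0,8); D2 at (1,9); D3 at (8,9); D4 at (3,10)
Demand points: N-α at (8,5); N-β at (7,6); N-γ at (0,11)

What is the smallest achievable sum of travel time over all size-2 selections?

Open {D2, D3}.
  N-α→D3 4, N-β→D3 3, N-γ→D2 2  ⇒ total 9.
Compare {D1, D3}: total 10.
Compare {D3, D4}: total 10.
No size-2 selection does better; minimum is 9.

9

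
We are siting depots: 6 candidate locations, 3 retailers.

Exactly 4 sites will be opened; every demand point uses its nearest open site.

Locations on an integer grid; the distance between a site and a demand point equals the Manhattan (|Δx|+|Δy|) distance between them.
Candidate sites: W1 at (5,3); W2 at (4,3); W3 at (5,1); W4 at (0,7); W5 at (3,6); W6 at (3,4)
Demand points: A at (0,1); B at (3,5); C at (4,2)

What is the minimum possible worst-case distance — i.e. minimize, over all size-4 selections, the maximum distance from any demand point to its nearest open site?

5

Open {W1, W2, W3, W4}.
  Farthest demand point is A at distance 5 (to W3); all others are ≤ 5.
With {W1, W2, W3, W5} the worst case is 5.
With {W1, W2, W3, W6} the worst case is 5.
No size-4 selection achieves below 5.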